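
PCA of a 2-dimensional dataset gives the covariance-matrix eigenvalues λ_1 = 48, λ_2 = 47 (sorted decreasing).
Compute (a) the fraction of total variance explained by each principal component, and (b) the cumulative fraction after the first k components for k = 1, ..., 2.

Step 1 — total variance = trace(Sigma) = Σ λ_i = 48 + 47 = 95.

Step 2 — fraction explained by component i = λ_i / Σ λ:
  PC1: 48/95 = 0.5053
  PC2: 47/95 = 0.4947

Step 3 — cumulative fraction after k components = (λ_1 + ... + λ_k) / Σ λ:
  k = 1: 48/95 = 0.5053
  k = 2: (48 + 47)/95 = 95/95 = 1

Summary (fraction, with percent):

explained: PC1 0.5053 (50.53%), PC2 0.4947 (49.47%);  cumulative: 0.5053, 1


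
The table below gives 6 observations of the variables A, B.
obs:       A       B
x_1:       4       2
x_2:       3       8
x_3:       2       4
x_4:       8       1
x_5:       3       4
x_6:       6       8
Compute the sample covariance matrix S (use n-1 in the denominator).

Step 1 — column means:
  mean(A) = (4 + 3 + 2 + 8 + 3 + 6) / 6 = 26/6 = 4.3333
  mean(B) = (2 + 8 + 4 + 1 + 4 + 8) / 6 = 27/6 = 4.5

Step 2 — sample covariance S[i,j] = (1/(n-1)) · Σ_k (x_{k,i} - mean_i) · (x_{k,j} - mean_j), with n-1 = 5.
  S[A,A] = ((-0.3333)·(-0.3333) + (-1.3333)·(-1.3333) + (-2.3333)·(-2.3333) + (3.6667)·(3.6667) + (-1.3333)·(-1.3333) + (1.6667)·(1.6667)) / 5 = 25.3333/5 = 5.0667
  S[A,B] = ((-0.3333)·(-2.5) + (-1.3333)·(3.5) + (-2.3333)·(-0.5) + (3.6667)·(-3.5) + (-1.3333)·(-0.5) + (1.6667)·(3.5)) / 5 = -9/5 = -1.8
  S[B,B] = ((-2.5)·(-2.5) + (3.5)·(3.5) + (-0.5)·(-0.5) + (-3.5)·(-3.5) + (-0.5)·(-0.5) + (3.5)·(3.5)) / 5 = 43.5/5 = 8.7

S is symmetric (S[j,i] = S[i,j]). Assembling:

S = [[5.0667, -1.8],
 [-1.8, 8.7]]


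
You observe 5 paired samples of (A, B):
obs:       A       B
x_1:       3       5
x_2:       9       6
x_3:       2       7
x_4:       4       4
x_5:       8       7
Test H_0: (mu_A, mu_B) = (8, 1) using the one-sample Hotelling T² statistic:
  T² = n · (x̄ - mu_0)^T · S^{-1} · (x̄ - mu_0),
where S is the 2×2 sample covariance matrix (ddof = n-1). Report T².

Step 1 — sample mean vector:
  mean(A) = (3 + 9 + 2 + 4 + 8) / 5 = 26/5 = 5.2
  mean(B) = (5 + 6 + 7 + 4 + 7) / 5 = 29/5 = 5.8
  x̄ = (5.2, 5.8),  deviation x̄ - mu_0 = (5.2, 5.8) - (8, 1) = (-2.8, 4.8).

Step 2 — sample covariance matrix, S[i,j] = (1/(n-1)) · Σ_k (x_{k,i} - mean_i) · (x_{k,j} - mean_j), divisor n-1 = 4:
  S[A,A] = ((-2.2)·(-2.2) + (3.8)·(3.8) + (-3.2)·(-3.2) + (-1.2)·(-1.2) + (2.8)·(2.8)) / 4 = 38.8/4 = 9.7
  S[A,B] = ((-2.2)·(-0.8) + (3.8)·(0.2) + (-3.2)·(1.2) + (-1.2)·(-1.8) + (2.8)·(1.2)) / 4 = 4.2/4 = 1.05
  S[B,B] = ((-0.8)·(-0.8) + (0.2)·(0.2) + (1.2)·(1.2) + (-1.8)·(-1.8) + (1.2)·(1.2)) / 4 = 6.8/4 = 1.7
  S = [[9.7, 1.05],
 [1.05, 1.7]].

Step 3 — invert S. det(S) = 9.7·1.7 - (1.05)² = 15.3875.
  S^{-1} = (1/det) · [[d, -b], [-b, a]] = [[0.1105, -0.0682],
 [-0.0682, 0.6304]].

Step 4 — quadratic form (x̄ - mu_0)^T · S^{-1} · (x̄ - mu_0):
  S^{-1} · (x̄ - mu_0) = (-0.6369, 3.2169),
  (x̄ - mu_0)^T · [...] = (-2.8)·(-0.6369) + (4.8)·(3.2169) = 17.2244.

Step 5 — scale by n: T² = 5 · 17.2244 = 86.1219.

T² ≈ 86.1219


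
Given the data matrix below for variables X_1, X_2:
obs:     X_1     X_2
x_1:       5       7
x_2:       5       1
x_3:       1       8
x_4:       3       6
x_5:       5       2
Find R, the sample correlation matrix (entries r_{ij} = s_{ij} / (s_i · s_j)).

Step 1 — column means:
  mean(X_1) = (5 + 5 + 1 + 3 + 5) / 5 = 19/5 = 3.8
  mean(X_2) = (7 + 1 + 8 + 6 + 2) / 5 = 24/5 = 4.8

Step 2 — sample variances and covariances s[i,j] = (1/(n-1)) · Σ_k (x_{k,i} - mean_i) · (x_{k,j} - mean_j), with n-1 = 4:
  s[X_1,X_1] = ((1.2)·(1.2) + (1.2)·(1.2) + (-2.8)·(-2.8) + (-0.8)·(-0.8) + (1.2)·(1.2)) / 4 = 12.8/4 = 3.2
  s[X_1,X_2] = ((1.2)·(2.2) + (1.2)·(-3.8) + (-2.8)·(3.2) + (-0.8)·(1.2) + (1.2)·(-2.8)) / 4 = -15.2/4 = -3.8
  s[X_2,X_2] = ((2.2)·(2.2) + (-3.8)·(-3.8) + (3.2)·(3.2) + (1.2)·(1.2) + (-2.8)·(-2.8)) / 4 = 38.8/4 = 9.7
  Sample standard deviations s_i = √(s[i,i]):
  s(X_1) = √(3.2) = 1.7889
  s(X_2) = √(9.7) = 3.1145

Step 3 — r_{ij} = s_{ij} / (s_i · s_j):
  r[X_1,X_1] = 1 (diagonal).
  r[X_1,X_2] = -3.8 / (1.7889 · 3.1145) = -3.8 / 5.5714 = -0.6821
  r[X_2,X_2] = 1 (diagonal).

R is symmetric with unit diagonal. Assembling:

R = [[1, -0.6821],
 [-0.6821, 1]]


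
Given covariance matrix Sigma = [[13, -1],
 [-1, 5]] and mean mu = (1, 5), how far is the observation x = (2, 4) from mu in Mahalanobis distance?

Step 1 — centre the observation: (x - mu) = (1, -1).

Step 2 — invert Sigma. det(Sigma) = 13·5 - (-1)² = 64.
  Sigma^{-1} = (1/det) · [[d, -b], [-b, a]] = [[0.0781, 0.0156],
 [0.0156, 0.2031]].

Step 3 — form the quadratic (x - mu)^T · Sigma^{-1} · (x - mu):
  Sigma^{-1} · (x - mu) = (0.0625, -0.1875).
  (x - mu)^T · [Sigma^{-1} · (x - mu)] = (1)·(0.0625) + (-1)·(-0.1875) = 0.25.

Step 4 — take square root: d = √(0.25) ≈ 0.5.

d(x, mu) = √(0.25) ≈ 0.5


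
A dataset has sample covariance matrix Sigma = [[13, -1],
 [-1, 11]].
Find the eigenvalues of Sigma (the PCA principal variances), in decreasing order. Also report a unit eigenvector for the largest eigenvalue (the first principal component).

Step 1 — characteristic polynomial of 2×2 Sigma:
  det(Sigma - λI) = λ² - trace · λ + det = 0.
  trace = 13 + 11 = 24, det = 13·11 - (-1)² = 142.
Step 2 — discriminant:
  Δ = trace² - 4·det = 576 - 568 = 8.
Step 3 — eigenvalues:
  λ = (trace ± √Δ)/2 = (24 ± 2.8284)/2,
  λ_1 = 13.4142,  λ_2 = 10.5858.

Step 4 — unit eigenvector for λ_1: solve (Sigma - λ_1 I)v = 0. First row:
  (13 - 13.4142)·v_x + (-1)·v_y = 0, i.e. (-0.4142)·v_x + (-1)·v_y = 0,
  so v ∝ (b, λ_1 - a) = (-1, 0.4142); multiply by -1 so the first entry is positive: u = (1, -0.4142).
  ||u|| = √((1)² + (-0.4142)²) = √(1.1716) ≈ 1.0824,
  v_1 = u/||u|| ≈ (0.9239, -0.3827) (||v_1|| = 1).

λ_1 = 13.4142,  λ_2 = 10.5858;  v_1 ≈ (0.9239, -0.3827)


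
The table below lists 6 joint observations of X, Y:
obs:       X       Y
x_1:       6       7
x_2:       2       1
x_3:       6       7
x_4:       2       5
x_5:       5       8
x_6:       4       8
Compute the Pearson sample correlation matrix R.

Step 1 — column means:
  mean(X) = (6 + 2 + 6 + 2 + 5 + 4) / 6 = 25/6 = 4.1667
  mean(Y) = (7 + 1 + 7 + 5 + 8 + 8) / 6 = 36/6 = 6

Step 2 — sample variances and covariances s[i,j] = (1/(n-1)) · Σ_k (x_{k,i} - mean_i) · (x_{k,j} - mean_j), with n-1 = 5:
  s[X,X] = ((1.8333)·(1.8333) + (-2.1667)·(-2.1667) + (1.8333)·(1.8333) + (-2.1667)·(-2.1667) + (0.8333)·(0.8333) + (-0.1667)·(-0.1667)) / 5 = 16.8333/5 = 3.3667
  s[X,Y] = ((1.8333)·(1) + (-2.1667)·(-5) + (1.8333)·(1) + (-2.1667)·(-1) + (0.8333)·(2) + (-0.1667)·(2)) / 5 = 18/5 = 3.6
  s[Y,Y] = ((1)·(1) + (-5)·(-5) + (1)·(1) + (-1)·(-1) + (2)·(2) + (2)·(2)) / 5 = 36/5 = 7.2
  Sample standard deviations s_i = √(s[i,i]):
  s(X) = √(3.3667) = 1.8348
  s(Y) = √(7.2) = 2.6833

Step 3 — r_{ij} = s_{ij} / (s_i · s_j):
  r[X,X] = 1 (diagonal).
  r[X,Y] = 3.6 / (1.8348 · 2.6833) = 3.6 / 4.9234 = 0.7312
  r[Y,Y] = 1 (diagonal).

R is symmetric with unit diagonal. Assembling:

R = [[1, 0.7312],
 [0.7312, 1]]


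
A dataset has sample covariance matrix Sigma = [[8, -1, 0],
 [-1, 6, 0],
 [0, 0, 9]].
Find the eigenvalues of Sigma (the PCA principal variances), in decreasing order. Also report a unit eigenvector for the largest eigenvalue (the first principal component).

Step 1 — characteristic polynomial p(λ) = det(λI - Sigma) = λ³ - tr·λ² + c_1·λ - det, where tr = trace, c_1 = sum of the principal 2×2 minors, det = det(Sigma):
  tr = 8 + 6 + 9 = 23,
  c_1 = (8·6 - (-1)²) + (8·9 - (0)²) + (6·9 - (0)²) = 47 + 72 + 54 = 173,
  det = 8·(6·9 - (0)²) - (-1)·((-1)·9 - (0)·(0)) + (0)·((-1)·(0) - 6·(0)) = 8·(54) - (-1)·(-9) + (0)·(0) = 423.
  So p(λ) = λ³ - 23λ² + 173λ - 423.
Step 2 — look for an integer root (rational root theorem: any rational root is an integer divisor of 423). Testing λ = 9:
  p(9) = 729 - 1863 + 1557 - 423 = 0  ✓
  Dividing out (λ - 9): p(λ) = (λ - 9)(λ² - 14λ + 47).
Step 3 — remaining eigenvalues from the quadratic λ² - 14λ + 47 = 0:
  Δ = 14² - 4·47 = 196 - 188 = 8,  λ = (14 ± √8)/2 = (14 ± 2.8284)/2 ≈ 8.4142 or 5.5858.
  Sorted: λ_1 = 9,  λ_2 = 8.4142,  λ_3 = 5.5858  (check: sum = 23 = tr ✓).

Step 4 — unit eigenvector for λ_1 = 9: v spans the null space of (Sigma - λ_1 I), whose rows are
  r_1 = (-1, -1, 0),  r_2 = (-1, -3, 0),  r_3 = (0, 0, 0).
  v is orthogonal to every row, so take v ∝ r_1 × r_2 = ((-1)·(0) - (0)·(-3), (0)·(-1) - (-1)·(0), (-1)·(-3) - (-1)·(-1)) = (0, 0, 2).
  Rescale (divide by 2): u = (0, 0, 1).
  ||u|| = √((0)² + (0)² + (1)²) = √(1) = 1,  v_1 = u/||u|| ≈ (0, 0, 1) (||v_1|| = 1).

λ_1 = 9,  λ_2 = 8.4142,  λ_3 = 5.5858;  v_1 ≈ (0, 0, 1)


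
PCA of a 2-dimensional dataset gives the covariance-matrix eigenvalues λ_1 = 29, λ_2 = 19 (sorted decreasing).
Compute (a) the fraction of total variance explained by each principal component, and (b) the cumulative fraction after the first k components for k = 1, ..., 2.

Step 1 — total variance = trace(Sigma) = Σ λ_i = 29 + 19 = 48.

Step 2 — fraction explained by component i = λ_i / Σ λ:
  PC1: 29/48 = 0.6042
  PC2: 19/48 = 0.3958

Step 3 — cumulative fraction after k components = (λ_1 + ... + λ_k) / Σ λ:
  k = 1: 29/48 = 0.6042
  k = 2: (29 + 19)/48 = 48/48 = 1

Summary (fraction, with percent):

explained: PC1 0.6042 (60.42%), PC2 0.3958 (39.58%);  cumulative: 0.6042, 1


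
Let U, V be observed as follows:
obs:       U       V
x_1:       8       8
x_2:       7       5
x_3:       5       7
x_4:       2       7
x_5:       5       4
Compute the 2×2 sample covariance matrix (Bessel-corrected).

Step 1 — column means:
  mean(U) = (8 + 7 + 5 + 2 + 5) / 5 = 27/5 = 5.4
  mean(V) = (8 + 5 + 7 + 7 + 4) / 5 = 31/5 = 6.2

Step 2 — sample covariance S[i,j] = (1/(n-1)) · Σ_k (x_{k,i} - mean_i) · (x_{k,j} - mean_j), with n-1 = 4.
  S[U,U] = ((2.6)·(2.6) + (1.6)·(1.6) + (-0.4)·(-0.4) + (-3.4)·(-3.4) + (-0.4)·(-0.4)) / 4 = 21.2/4 = 5.3
  S[U,V] = ((2.6)·(1.8) + (1.6)·(-1.2) + (-0.4)·(0.8) + (-3.4)·(0.8) + (-0.4)·(-2.2)) / 4 = 0.6/4 = 0.15
  S[V,V] = ((1.8)·(1.8) + (-1.2)·(-1.2) + (0.8)·(0.8) + (0.8)·(0.8) + (-2.2)·(-2.2)) / 4 = 10.8/4 = 2.7

S is symmetric (S[j,i] = S[i,j]). Assembling:

S = [[5.3, 0.15],
 [0.15, 2.7]]


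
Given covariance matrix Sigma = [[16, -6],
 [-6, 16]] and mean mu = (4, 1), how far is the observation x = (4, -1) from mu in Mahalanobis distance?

Step 1 — centre the observation: (x - mu) = (0, -2).

Step 2 — invert Sigma. det(Sigma) = 16·16 - (-6)² = 220.
  Sigma^{-1} = (1/det) · [[d, -b], [-b, a]] = [[0.0727, 0.0273],
 [0.0273, 0.0727]].

Step 3 — form the quadratic (x - mu)^T · Sigma^{-1} · (x - mu):
  Sigma^{-1} · (x - mu) = (-0.0545, -0.1455).
  (x - mu)^T · [Sigma^{-1} · (x - mu)] = (0)·(-0.0545) + (-2)·(-0.1455) = 0.2909.

Step 4 — take square root: d = √(0.2909) ≈ 0.5394.

d(x, mu) = √(0.2909) ≈ 0.5394


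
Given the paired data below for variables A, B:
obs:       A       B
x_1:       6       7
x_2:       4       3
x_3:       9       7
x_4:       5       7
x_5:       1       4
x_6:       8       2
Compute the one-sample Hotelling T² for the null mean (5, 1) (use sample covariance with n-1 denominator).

Step 1 — sample mean vector:
  mean(A) = (6 + 4 + 9 + 5 + 1 + 8) / 6 = 33/6 = 5.5
  mean(B) = (7 + 3 + 7 + 7 + 4 + 2) / 6 = 30/6 = 5
  x̄ = (5.5, 5),  deviation x̄ - mu_0 = (5.5, 5) - (5, 1) = (0.5, 4).

Step 2 — sample covariance matrix, S[i,j] = (1/(n-1)) · Σ_k (x_{k,i} - mean_i) · (x_{k,j} - mean_j), divisor n-1 = 5:
  S[A,A] = ((0.5)·(0.5) + (-1.5)·(-1.5) + (3.5)·(3.5) + (-0.5)·(-0.5) + (-4.5)·(-4.5) + (2.5)·(2.5)) / 5 = 41.5/5 = 8.3
  S[A,B] = ((0.5)·(2) + (-1.5)·(-2) + (3.5)·(2) + (-0.5)·(2) + (-4.5)·(-1) + (2.5)·(-3)) / 5 = 7/5 = 1.4
  S[B,B] = ((2)·(2) + (-2)·(-2) + (2)·(2) + (2)·(2) + (-1)·(-1) + (-3)·(-3)) / 5 = 26/5 = 5.2
  S = [[8.3, 1.4],
 [1.4, 5.2]].

Step 3 — invert S. det(S) = 8.3·5.2 - (1.4)² = 41.2.
  S^{-1} = (1/det) · [[d, -b], [-b, a]] = [[0.1262, -0.034],
 [-0.034, 0.2015]].

Step 4 — quadratic form (x̄ - mu_0)^T · S^{-1} · (x̄ - mu_0):
  S^{-1} · (x̄ - mu_0) = (-0.0728, 0.7888),
  (x̄ - mu_0)^T · [...] = (0.5)·(-0.0728) + (4)·(0.7888) = 3.1189.

Step 5 — scale by n: T² = 6 · 3.1189 = 18.7136.

T² ≈ 18.7136


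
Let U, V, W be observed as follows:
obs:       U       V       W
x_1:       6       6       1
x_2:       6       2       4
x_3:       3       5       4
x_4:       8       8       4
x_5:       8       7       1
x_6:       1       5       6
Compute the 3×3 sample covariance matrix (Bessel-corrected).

Step 1 — column means:
  mean(U) = (6 + 6 + 3 + 8 + 8 + 1) / 6 = 32/6 = 5.3333
  mean(V) = (6 + 2 + 5 + 8 + 7 + 5) / 6 = 33/6 = 5.5
  mean(W) = (1 + 4 + 4 + 4 + 1 + 6) / 6 = 20/6 = 3.3333

Step 2 — sample covariance S[i,j] = (1/(n-1)) · Σ_k (x_{k,i} - mean_i) · (x_{k,j} - mean_j), with n-1 = 5.
  S[U,U] = ((0.6667)·(0.6667) + (0.6667)·(0.6667) + (-2.3333)·(-2.3333) + (2.6667)·(2.6667) + (2.6667)·(2.6667) + (-4.3333)·(-4.3333)) / 5 = 39.3333/5 = 7.8667
  S[U,V] = ((0.6667)·(0.5) + (0.6667)·(-3.5) + (-2.3333)·(-0.5) + (2.6667)·(2.5) + (2.6667)·(1.5) + (-4.3333)·(-0.5)) / 5 = 12/5 = 2.4
  S[U,W] = ((0.6667)·(-2.3333) + (0.6667)·(0.6667) + (-2.3333)·(0.6667) + (2.6667)·(0.6667) + (2.6667)·(-2.3333) + (-4.3333)·(2.6667)) / 5 = -18.6667/5 = -3.7333
  S[V,V] = ((0.5)·(0.5) + (-3.5)·(-3.5) + (-0.5)·(-0.5) + (2.5)·(2.5) + (1.5)·(1.5) + (-0.5)·(-0.5)) / 5 = 21.5/5 = 4.3
  S[V,W] = ((0.5)·(-2.3333) + (-3.5)·(0.6667) + (-0.5)·(0.6667) + (2.5)·(0.6667) + (1.5)·(-2.3333) + (-0.5)·(2.6667)) / 5 = -7/5 = -1.4
  S[W,W] = ((-2.3333)·(-2.3333) + (0.6667)·(0.6667) + (0.6667)·(0.6667) + (0.6667)·(0.6667) + (-2.3333)·(-2.3333) + (2.6667)·(2.6667)) / 5 = 19.3333/5 = 3.8667

S is symmetric (S[j,i] = S[i,j]). Assembling:

S = [[7.8667, 2.4, -3.7333],
 [2.4, 4.3, -1.4],
 [-3.7333, -1.4, 3.8667]]


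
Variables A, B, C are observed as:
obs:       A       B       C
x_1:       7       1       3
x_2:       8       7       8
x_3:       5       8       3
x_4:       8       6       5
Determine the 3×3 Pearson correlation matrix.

Step 1 — column means:
  mean(A) = (7 + 8 + 5 + 8) / 4 = 28/4 = 7
  mean(B) = (1 + 7 + 8 + 6) / 4 = 22/4 = 5.5
  mean(C) = (3 + 8 + 3 + 5) / 4 = 19/4 = 4.75

Step 2 — sample variances and covariances s[i,j] = (1/(n-1)) · Σ_k (x_{k,i} - mean_i) · (x_{k,j} - mean_j), with n-1 = 3:
  s[A,A] = ((0)·(0) + (1)·(1) + (-2)·(-2) + (1)·(1)) / 3 = 6/3 = 2
  s[A,B] = ((0)·(-4.5) + (1)·(1.5) + (-2)·(2.5) + (1)·(0.5)) / 3 = -3/3 = -1
  s[A,C] = ((0)·(-1.75) + (1)·(3.25) + (-2)·(-1.75) + (1)·(0.25)) / 3 = 7/3 = 2.3333
  s[B,B] = ((-4.5)·(-4.5) + (1.5)·(1.5) + (2.5)·(2.5) + (0.5)·(0.5)) / 3 = 29/3 = 9.6667
  s[B,C] = ((-4.5)·(-1.75) + (1.5)·(3.25) + (2.5)·(-1.75) + (0.5)·(0.25)) / 3 = 8.5/3 = 2.8333
  s[C,C] = ((-1.75)·(-1.75) + (3.25)·(3.25) + (-1.75)·(-1.75) + (0.25)·(0.25)) / 3 = 16.75/3 = 5.5833
  Sample standard deviations s_i = √(s[i,i]):
  s(A) = √(2) = 1.4142
  s(B) = √(9.6667) = 3.1091
  s(C) = √(5.5833) = 2.3629

Step 3 — r_{ij} = s_{ij} / (s_i · s_j):
  r[A,A] = 1 (diagonal).
  r[A,B] = -1 / (1.4142 · 3.1091) = -1 / 4.397 = -0.2274
  r[A,C] = 2.3333 / (1.4142 · 2.3629) = 2.3333 / 3.3417 = 0.6983
  r[B,B] = 1 (diagonal).
  r[B,C] = 2.8333 / (3.1091 · 2.3629) = 2.8333 / 7.3466 = 0.3857
  r[C,C] = 1 (diagonal).

R is symmetric with unit diagonal. Assembling:

R = [[1, -0.2274, 0.6983],
 [-0.2274, 1, 0.3857],
 [0.6983, 0.3857, 1]]


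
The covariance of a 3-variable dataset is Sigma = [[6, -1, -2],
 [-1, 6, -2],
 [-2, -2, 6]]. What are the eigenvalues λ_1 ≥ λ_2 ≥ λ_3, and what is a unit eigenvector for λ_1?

Step 1 — characteristic polynomial p(λ) = det(λI - Sigma) = λ³ - tr·λ² + c_1·λ - det, where tr = trace, c_1 = sum of the principal 2×2 minors, det = det(Sigma):
  tr = 6 + 6 + 6 = 18,
  c_1 = (6·6 - (-1)²) + (6·6 - (-2)²) + (6·6 - (-2)²) = 35 + 32 + 32 = 99,
  det = 6·(6·6 - (-2)²) - (-1)·((-1)·6 - (-2)·(-2)) + (-2)·((-1)·(-2) - 6·(-2)) = 6·(32) - (-1)·(-10) + (-2)·(14) = 154.
  So p(λ) = λ³ - 18λ² + 99λ - 154.
Step 2 — look for an integer root (rational root theorem: any rational root is an integer divisor of 154). Testing λ = 7:
  p(7) = 343 - 882 + 693 - 154 = 0  ✓
  Dividing out (λ - 7): p(λ) = (λ - 7)(λ² - 11λ + 22).
Step 3 — remaining eigenvalues from the quadratic λ² - 11λ + 22 = 0:
  Δ = 11² - 4·22 = 121 - 88 = 33,  λ = (11 ± √33)/2 = (11 ± 5.7446)/2 ≈ 8.3723 or 2.6277.
  Sorted: λ_1 = 8.3723,  λ_2 = 7,  λ_3 = 2.6277  (check: sum = 18 = tr ✓).

Step 4 — unit eigenvector for λ_1 ≈ 8.3723: v spans the null space of (Sigma - λ_1 I), whose rows are
  r_1 = (-2.3723, -1, -2),  r_2 = (-1, -2.3723, -2),  r_3 = (-2, -2, -2.3723).
  v is orthogonal to every row, so take v ∝ r_1 × r_2 = ((-1)·(-2) - (-2)·(-2.3723), (-2)·(-1) - (-2.3723)·(-2), (-2.3723)·(-2.3723) - (-1)·(-1)) ≈ (-2.7446, -2.7446, 4.6277).
  Rescale (multiply by -1 so the first nonzero entry is positive): u = (2.7446, 2.7446, -4.6277).
  ||u|| = √((2.7446)² + (2.7446)² + (-4.6277)²) = √(36.481) ≈ 6.04,  v_1 = u/||u|| ≈ (0.4544, 0.4544, -0.7662) (||v_1|| = 1).

λ_1 = 8.3723,  λ_2 = 7,  λ_3 = 2.6277;  v_1 ≈ (0.4544, 0.4544, -0.7662)


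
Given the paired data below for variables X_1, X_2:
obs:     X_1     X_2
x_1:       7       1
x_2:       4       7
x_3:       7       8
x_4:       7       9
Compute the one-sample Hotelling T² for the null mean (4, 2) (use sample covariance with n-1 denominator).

Step 1 — sample mean vector:
  mean(X_1) = (7 + 4 + 7 + 7) / 4 = 25/4 = 6.25
  mean(X_2) = (1 + 7 + 8 + 9) / 4 = 25/4 = 6.25
  x̄ = (6.25, 6.25),  deviation x̄ - mu_0 = (6.25, 6.25) - (4, 2) = (2.25, 4.25).

Step 2 — sample covariance matrix, S[i,j] = (1/(n-1)) · Σ_k (x_{k,i} - mean_i) · (x_{k,j} - mean_j), divisor n-1 = 3:
  S[X_1,X_1] = ((0.75)·(0.75) + (-2.25)·(-2.25) + (0.75)·(0.75) + (0.75)·(0.75)) / 3 = 6.75/3 = 2.25
  S[X_1,X_2] = ((0.75)·(-5.25) + (-2.25)·(0.75) + (0.75)·(1.75) + (0.75)·(2.75)) / 3 = -2.25/3 = -0.75
  S[X_2,X_2] = ((-5.25)·(-5.25) + (0.75)·(0.75) + (1.75)·(1.75) + (2.75)·(2.75)) / 3 = 38.75/3 = 12.9167
  S = [[2.25, -0.75],
 [-0.75, 12.9167]].

Step 3 — invert S. det(S) = 2.25·12.9167 - (-0.75)² = 28.5.
  S^{-1} = (1/det) · [[d, -b], [-b, a]] = [[0.4532, 0.0263],
 [0.0263, 0.0789]].

Step 4 — quadratic form (x̄ - mu_0)^T · S^{-1} · (x̄ - mu_0):
  S^{-1} · (x̄ - mu_0) = (1.1316, 0.3947),
  (x̄ - mu_0)^T · [...] = (2.25)·(1.1316) + (4.25)·(0.3947) = 4.2237.

Step 5 — scale by n: T² = 4 · 4.2237 = 16.8947.

T² ≈ 16.8947


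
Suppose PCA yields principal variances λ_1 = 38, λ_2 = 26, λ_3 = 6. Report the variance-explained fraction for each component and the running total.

Step 1 — total variance = trace(Sigma) = Σ λ_i = 38 + 26 + 6 = 70.

Step 2 — fraction explained by component i = λ_i / Σ λ:
  PC1: 38/70 = 0.5429
  PC2: 26/70 = 0.3714
  PC3: 6/70 = 0.0857

Step 3 — cumulative fraction after k components = (λ_1 + ... + λ_k) / Σ λ:
  k = 1: 38/70 = 0.5429
  k = 2: (38 + 26)/70 = 64/70 = 0.9143
  k = 3: (38 + 26 + 6)/70 = 70/70 = 1

Summary (fraction, with percent):

explained: PC1 0.5429 (54.29%), PC2 0.3714 (37.14%), PC3 0.0857 (8.57%);  cumulative: 0.5429, 0.9143, 1


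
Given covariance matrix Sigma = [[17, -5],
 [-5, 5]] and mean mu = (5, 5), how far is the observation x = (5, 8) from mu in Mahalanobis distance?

Step 1 — centre the observation: (x - mu) = (0, 3).

Step 2 — invert Sigma. det(Sigma) = 17·5 - (-5)² = 60.
  Sigma^{-1} = (1/det) · [[d, -b], [-b, a]] = [[0.0833, 0.0833],
 [0.0833, 0.2833]].

Step 3 — form the quadratic (x - mu)^T · Sigma^{-1} · (x - mu):
  Sigma^{-1} · (x - mu) = (0.25, 0.85).
  (x - mu)^T · [Sigma^{-1} · (x - mu)] = (0)·(0.25) + (3)·(0.85) = 2.55.

Step 4 — take square root: d = √(2.55) ≈ 1.5969.

d(x, mu) = √(2.55) ≈ 1.5969


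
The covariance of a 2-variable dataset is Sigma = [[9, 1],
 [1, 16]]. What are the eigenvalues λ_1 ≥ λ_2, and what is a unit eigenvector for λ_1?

Step 1 — characteristic polynomial of 2×2 Sigma:
  det(Sigma - λI) = λ² - trace · λ + det = 0.
  trace = 9 + 16 = 25, det = 9·16 - (1)² = 143.
Step 2 — discriminant:
  Δ = trace² - 4·det = 625 - 572 = 53.
Step 3 — eigenvalues:
  λ = (trace ± √Δ)/2 = (25 ± 7.2801)/2,
  λ_1 = 16.1401,  λ_2 = 8.8599.

Step 4 — unit eigenvector for λ_1: solve (Sigma - λ_1 I)v = 0. First row:
  (9 - 16.1401)·v_x + (1)·v_y = 0, i.e. (-7.1401)·v_x + (1)·v_y = 0,
  so v ∝ (b, λ_1 - a) = (1, 7.1401) = u.
  ||u|| = √((1)² + (7.1401)²) = √(51.9804) ≈ 7.2097,
  v_1 = u/||u|| ≈ (0.1387, 0.9903) (||v_1|| = 1).

λ_1 = 16.1401,  λ_2 = 8.8599;  v_1 ≈ (0.1387, 0.9903)


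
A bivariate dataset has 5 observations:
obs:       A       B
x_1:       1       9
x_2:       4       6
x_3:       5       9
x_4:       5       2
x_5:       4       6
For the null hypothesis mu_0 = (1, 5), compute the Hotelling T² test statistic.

Step 1 — sample mean vector:
  mean(A) = (1 + 4 + 5 + 5 + 4) / 5 = 19/5 = 3.8
  mean(B) = (9 + 6 + 9 + 2 + 6) / 5 = 32/5 = 6.4
  x̄ = (3.8, 6.4),  deviation x̄ - mu_0 = (3.8, 6.4) - (1, 5) = (2.8, 1.4).

Step 2 — sample covariance matrix, S[i,j] = (1/(n-1)) · Σ_k (x_{k,i} - mean_i) · (x_{k,j} - mean_j), divisor n-1 = 4:
  S[A,A] = ((-2.8)·(-2.8) + (0.2)·(0.2) + (1.2)·(1.2) + (1.2)·(1.2) + (0.2)·(0.2)) / 4 = 10.8/4 = 2.7
  S[A,B] = ((-2.8)·(2.6) + (0.2)·(-0.4) + (1.2)·(2.6) + (1.2)·(-4.4) + (0.2)·(-0.4)) / 4 = -9.6/4 = -2.4
  S[B,B] = ((2.6)·(2.6) + (-0.4)·(-0.4) + (2.6)·(2.6) + (-4.4)·(-4.4) + (-0.4)·(-0.4)) / 4 = 33.2/4 = 8.3
  S = [[2.7, -2.4],
 [-2.4, 8.3]].

Step 3 — invert S. det(S) = 2.7·8.3 - (-2.4)² = 16.65.
  S^{-1} = (1/det) · [[d, -b], [-b, a]] = [[0.4985, 0.1441],
 [0.1441, 0.1622]].

Step 4 — quadratic form (x̄ - mu_0)^T · S^{-1} · (x̄ - mu_0):
  S^{-1} · (x̄ - mu_0) = (1.5976, 0.6306),
  (x̄ - mu_0)^T · [...] = (2.8)·(1.5976) + (1.4)·(0.6306) = 5.3562.

Step 5 — scale by n: T² = 5 · 5.3562 = 26.7808.

T² ≈ 26.7808


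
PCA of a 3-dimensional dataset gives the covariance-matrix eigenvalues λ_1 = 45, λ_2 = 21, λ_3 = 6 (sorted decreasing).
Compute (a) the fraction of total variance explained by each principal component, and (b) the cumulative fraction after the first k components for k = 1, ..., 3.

Step 1 — total variance = trace(Sigma) = Σ λ_i = 45 + 21 + 6 = 72.

Step 2 — fraction explained by component i = λ_i / Σ λ:
  PC1: 45/72 = 0.625
  PC2: 21/72 = 0.2917
  PC3: 6/72 = 0.0833

Step 3 — cumulative fraction after k components = (λ_1 + ... + λ_k) / Σ λ:
  k = 1: 45/72 = 0.625
  k = 2: (45 + 21)/72 = 66/72 = 0.9167
  k = 3: (45 + 21 + 6)/72 = 72/72 = 1

Summary (fraction, with percent):

explained: PC1 0.625 (62.5%), PC2 0.2917 (29.17%), PC3 0.0833 (8.33%);  cumulative: 0.625, 0.9167, 1


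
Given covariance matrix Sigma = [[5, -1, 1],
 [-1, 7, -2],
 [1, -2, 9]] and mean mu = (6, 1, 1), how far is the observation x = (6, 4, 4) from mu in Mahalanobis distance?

Step 1 — centre the observation: (x - mu) = (0, 3, 3).

Step 2 — invert Sigma (cofactor / det for 3×3, or solve directly):
  Sigma^{-1} = [[0.2085, 0.0247, -0.0177],
 [0.0247, 0.1555, 0.0318],
 [-0.0177, 0.0318, 0.1201]].

Step 3 — form the quadratic (x - mu)^T · Sigma^{-1} · (x - mu):
  Sigma^{-1} · (x - mu) = (0.0212, 0.5618, 0.4558).
  (x - mu)^T · [Sigma^{-1} · (x - mu)] = (0)·(0.0212) + (3)·(0.5618) + (3)·(0.4558) = 3.053.

Step 4 — take square root: d = √(3.053) ≈ 1.7473.

d(x, mu) = √(3.053) ≈ 1.7473


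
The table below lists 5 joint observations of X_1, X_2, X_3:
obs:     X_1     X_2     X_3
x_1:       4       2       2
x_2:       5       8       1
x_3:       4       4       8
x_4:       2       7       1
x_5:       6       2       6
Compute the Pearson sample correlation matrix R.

Step 1 — column means:
  mean(X_1) = (4 + 5 + 4 + 2 + 6) / 5 = 21/5 = 4.2
  mean(X_2) = (2 + 8 + 4 + 7 + 2) / 5 = 23/5 = 4.6
  mean(X_3) = (2 + 1 + 8 + 1 + 6) / 5 = 18/5 = 3.6

Step 2 — sample variances and covariances s[i,j] = (1/(n-1)) · Σ_k (x_{k,i} - mean_i) · (x_{k,j} - mean_j), with n-1 = 4:
  s[X_1,X_1] = ((-0.2)·(-0.2) + (0.8)·(0.8) + (-0.2)·(-0.2) + (-2.2)·(-2.2) + (1.8)·(1.8)) / 4 = 8.8/4 = 2.2
  s[X_1,X_2] = ((-0.2)·(-2.6) + (0.8)·(3.4) + (-0.2)·(-0.6) + (-2.2)·(2.4) + (1.8)·(-2.6)) / 4 = -6.6/4 = -1.65
  s[X_1,X_3] = ((-0.2)·(-1.6) + (0.8)·(-2.6) + (-0.2)·(4.4) + (-2.2)·(-2.6) + (1.8)·(2.4)) / 4 = 7.4/4 = 1.85
  s[X_2,X_2] = ((-2.6)·(-2.6) + (3.4)·(3.4) + (-0.6)·(-0.6) + (2.4)·(2.4) + (-2.6)·(-2.6)) / 4 = 31.2/4 = 7.8
  s[X_2,X_3] = ((-2.6)·(-1.6) + (3.4)·(-2.6) + (-0.6)·(4.4) + (2.4)·(-2.6) + (-2.6)·(2.4)) / 4 = -19.8/4 = -4.95
  s[X_3,X_3] = ((-1.6)·(-1.6) + (-2.6)·(-2.6) + (4.4)·(4.4) + (-2.6)·(-2.6) + (2.4)·(2.4)) / 4 = 41.2/4 = 10.3
  Sample standard deviations s_i = √(s[i,i]):
  s(X_1) = √(2.2) = 1.4832
  s(X_2) = √(7.8) = 2.7928
  s(X_3) = √(10.3) = 3.2094

Step 3 — r_{ij} = s_{ij} / (s_i · s_j):
  r[X_1,X_1] = 1 (diagonal).
  r[X_1,X_2] = -1.65 / (1.4832 · 2.7928) = -1.65 / 4.1425 = -0.3983
  r[X_1,X_3] = 1.85 / (1.4832 · 3.2094) = 1.85 / 4.7603 = 0.3886
  r[X_2,X_2] = 1 (diagonal).
  r[X_2,X_3] = -4.95 / (2.7928 · 3.2094) = -4.95 / 8.9633 = -0.5523
  r[X_3,X_3] = 1 (diagonal).

R is symmetric with unit diagonal. Assembling:

R = [[1, -0.3983, 0.3886],
 [-0.3983, 1, -0.5523],
 [0.3886, -0.5523, 1]]


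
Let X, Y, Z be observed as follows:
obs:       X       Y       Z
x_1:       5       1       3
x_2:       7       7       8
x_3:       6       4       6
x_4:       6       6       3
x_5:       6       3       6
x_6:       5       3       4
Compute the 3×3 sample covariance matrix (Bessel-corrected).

Step 1 — column means:
  mean(X) = (5 + 7 + 6 + 6 + 6 + 5) / 6 = 35/6 = 5.8333
  mean(Y) = (1 + 7 + 4 + 6 + 3 + 3) / 6 = 24/6 = 4
  mean(Z) = (3 + 8 + 6 + 3 + 6 + 4) / 6 = 30/6 = 5

Step 2 — sample covariance S[i,j] = (1/(n-1)) · Σ_k (x_{k,i} - mean_i) · (x_{k,j} - mean_j), with n-1 = 5.
  S[X,X] = ((-0.8333)·(-0.8333) + (1.1667)·(1.1667) + (0.1667)·(0.1667) + (0.1667)·(0.1667) + (0.1667)·(0.1667) + (-0.8333)·(-0.8333)) / 5 = 2.8333/5 = 0.5667
  S[X,Y] = ((-0.8333)·(-3) + (1.1667)·(3) + (0.1667)·(0) + (0.1667)·(2) + (0.1667)·(-1) + (-0.8333)·(-1)) / 5 = 7/5 = 1.4
  S[X,Z] = ((-0.8333)·(-2) + (1.1667)·(3) + (0.1667)·(1) + (0.1667)·(-2) + (0.1667)·(1) + (-0.8333)·(-1)) / 5 = 6/5 = 1.2
  S[Y,Y] = ((-3)·(-3) + (3)·(3) + (0)·(0) + (2)·(2) + (-1)·(-1) + (-1)·(-1)) / 5 = 24/5 = 4.8
  S[Y,Z] = ((-3)·(-2) + (3)·(3) + (0)·(1) + (2)·(-2) + (-1)·(1) + (-1)·(-1)) / 5 = 11/5 = 2.2
  S[Z,Z] = ((-2)·(-2) + (3)·(3) + (1)·(1) + (-2)·(-2) + (1)·(1) + (-1)·(-1)) / 5 = 20/5 = 4

S is symmetric (S[j,i] = S[i,j]). Assembling:

S = [[0.5667, 1.4, 1.2],
 [1.4, 4.8, 2.2],
 [1.2, 2.2, 4]]


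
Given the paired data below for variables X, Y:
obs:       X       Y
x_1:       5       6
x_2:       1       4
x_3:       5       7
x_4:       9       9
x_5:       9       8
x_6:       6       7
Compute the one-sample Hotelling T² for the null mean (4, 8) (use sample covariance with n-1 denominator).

Step 1 — sample mean vector:
  mean(X) = (5 + 1 + 5 + 9 + 9 + 6) / 6 = 35/6 = 5.8333
  mean(Y) = (6 + 4 + 7 + 9 + 8 + 7) / 6 = 41/6 = 6.8333
  x̄ = (5.8333, 6.8333),  deviation x̄ - mu_0 = (5.8333, 6.8333) - (4, 8) = (1.8333, -1.1667).

Step 2 — sample covariance matrix, S[i,j] = (1/(n-1)) · Σ_k (x_{k,i} - mean_i) · (x_{k,j} - mean_j), divisor n-1 = 5:
  S[X,X] = ((-0.8333)·(-0.8333) + (-4.8333)·(-4.8333) + (-0.8333)·(-0.8333) + (3.1667)·(3.1667) + (3.1667)·(3.1667) + (0.1667)·(0.1667)) / 5 = 44.8333/5 = 8.9667
  S[X,Y] = ((-0.8333)·(-0.8333) + (-4.8333)·(-2.8333) + (-0.8333)·(0.1667) + (3.1667)·(2.1667) + (3.1667)·(1.1667) + (0.1667)·(0.1667)) / 5 = 24.8333/5 = 4.9667
  S[Y,Y] = ((-0.8333)·(-0.8333) + (-2.8333)·(-2.8333) + (0.1667)·(0.1667) + (2.1667)·(2.1667) + (1.1667)·(1.1667) + (0.1667)·(0.1667)) / 5 = 14.8333/5 = 2.9667
  S = [[8.9667, 4.9667],
 [4.9667, 2.9667]].

Step 3 — invert S. det(S) = 8.9667·2.9667 - (4.9667)² = 1.9333.
  S^{-1} = (1/det) · [[d, -b], [-b, a]] = [[1.5345, -2.569],
 [-2.569, 4.6379]].

Step 4 — quadratic form (x̄ - mu_0)^T · S^{-1} · (x̄ - mu_0):
  S^{-1} · (x̄ - mu_0) = (5.8103, -10.1207),
  (x̄ - mu_0)^T · [...] = (1.8333)·(5.8103) + (-1.1667)·(-10.1207) = 22.4598.

Step 5 — scale by n: T² = 6 · 22.4598 = 134.7586.

T² ≈ 134.7586


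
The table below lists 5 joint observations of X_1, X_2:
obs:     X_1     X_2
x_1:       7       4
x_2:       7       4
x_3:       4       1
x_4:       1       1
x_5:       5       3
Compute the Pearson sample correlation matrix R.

Step 1 — column means:
  mean(X_1) = (7 + 7 + 4 + 1 + 5) / 5 = 24/5 = 4.8
  mean(X_2) = (4 + 4 + 1 + 1 + 3) / 5 = 13/5 = 2.6

Step 2 — sample variances and covariances s[i,j] = (1/(n-1)) · Σ_k (x_{k,i} - mean_i) · (x_{k,j} - mean_j), with n-1 = 4:
  s[X_1,X_1] = ((2.2)·(2.2) + (2.2)·(2.2) + (-0.8)·(-0.8) + (-3.8)·(-3.8) + (0.2)·(0.2)) / 4 = 24.8/4 = 6.2
  s[X_1,X_2] = ((2.2)·(1.4) + (2.2)·(1.4) + (-0.8)·(-1.6) + (-3.8)·(-1.6) + (0.2)·(0.4)) / 4 = 13.6/4 = 3.4
  s[X_2,X_2] = ((1.4)·(1.4) + (1.4)·(1.4) + (-1.6)·(-1.6) + (-1.6)·(-1.6) + (0.4)·(0.4)) / 4 = 9.2/4 = 2.3
  Sample standard deviations s_i = √(s[i,i]):
  s(X_1) = √(6.2) = 2.49
  s(X_2) = √(2.3) = 1.5166

Step 3 — r_{ij} = s_{ij} / (s_i · s_j):
  r[X_1,X_1] = 1 (diagonal).
  r[X_1,X_2] = 3.4 / (2.49 · 1.5166) = 3.4 / 3.7762 = 0.9004
  r[X_2,X_2] = 1 (diagonal).

R is symmetric with unit diagonal. Assembling:

R = [[1, 0.9004],
 [0.9004, 1]]


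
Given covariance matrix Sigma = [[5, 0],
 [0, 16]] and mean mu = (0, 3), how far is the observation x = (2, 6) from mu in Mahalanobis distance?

Step 1 — centre the observation: (x - mu) = (2, 3).

Step 2 — invert Sigma. det(Sigma) = 5·16 - (0)² = 80.
  Sigma^{-1} = (1/det) · [[d, -b], [-b, a]] = [[0.2, 0],
 [0, 0.0625]].

Step 3 — form the quadratic (x - mu)^T · Sigma^{-1} · (x - mu):
  Sigma^{-1} · (x - mu) = (0.4, 0.1875).
  (x - mu)^T · [Sigma^{-1} · (x - mu)] = (2)·(0.4) + (3)·(0.1875) = 1.3625.

Step 4 — take square root: d = √(1.3625) ≈ 1.1673.

d(x, mu) = √(1.3625) ≈ 1.1673


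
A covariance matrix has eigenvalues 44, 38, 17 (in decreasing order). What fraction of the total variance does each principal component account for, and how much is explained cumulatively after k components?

Step 1 — total variance = trace(Sigma) = Σ λ_i = 44 + 38 + 17 = 99.

Step 2 — fraction explained by component i = λ_i / Σ λ:
  PC1: 44/99 = 0.4444
  PC2: 38/99 = 0.3838
  PC3: 17/99 = 0.1717

Step 3 — cumulative fraction after k components = (λ_1 + ... + λ_k) / Σ λ:
  k = 1: 44/99 = 0.4444
  k = 2: (44 + 38)/99 = 82/99 = 0.8283
  k = 3: (44 + 38 + 17)/99 = 99/99 = 1

Summary (fraction, with percent):

explained: PC1 0.4444 (44.44%), PC2 0.3838 (38.38%), PC3 0.1717 (17.17%);  cumulative: 0.4444, 0.8283, 1


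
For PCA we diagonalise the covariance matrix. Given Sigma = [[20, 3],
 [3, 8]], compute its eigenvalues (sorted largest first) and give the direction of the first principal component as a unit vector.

Step 1 — characteristic polynomial of 2×2 Sigma:
  det(Sigma - λI) = λ² - trace · λ + det = 0.
  trace = 20 + 8 = 28, det = 20·8 - (3)² = 151.
Step 2 — discriminant:
  Δ = trace² - 4·det = 784 - 604 = 180.
Step 3 — eigenvalues:
  λ = (trace ± √Δ)/2 = (28 ± 13.4164)/2,
  λ_1 = 20.7082,  λ_2 = 7.2918.

Step 4 — unit eigenvector for λ_1: solve (Sigma - λ_1 I)v = 0. First row:
  (20 - 20.7082)·v_x + (3)·v_y = 0, i.e. (-0.7082)·v_x + (3)·v_y = 0,
  so v ∝ (b, λ_1 - a) = (3, 0.7082) = u.
  ||u|| = √((3)² + (0.7082)²) = √(9.5016) ≈ 3.0825,
  v_1 = u/||u|| ≈ (0.9732, 0.2298) (||v_1|| = 1).

λ_1 = 20.7082,  λ_2 = 7.2918;  v_1 ≈ (0.9732, 0.2298)


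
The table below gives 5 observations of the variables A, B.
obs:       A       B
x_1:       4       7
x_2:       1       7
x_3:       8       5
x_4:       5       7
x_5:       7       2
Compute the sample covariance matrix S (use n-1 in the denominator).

Step 1 — column means:
  mean(A) = (4 + 1 + 8 + 5 + 7) / 5 = 25/5 = 5
  mean(B) = (7 + 7 + 5 + 7 + 2) / 5 = 28/5 = 5.6

Step 2 — sample covariance S[i,j] = (1/(n-1)) · Σ_k (x_{k,i} - mean_i) · (x_{k,j} - mean_j), with n-1 = 4.
  S[A,A] = ((-1)·(-1) + (-4)·(-4) + (3)·(3) + (0)·(0) + (2)·(2)) / 4 = 30/4 = 7.5
  S[A,B] = ((-1)·(1.4) + (-4)·(1.4) + (3)·(-0.6) + (0)·(1.4) + (2)·(-3.6)) / 4 = -16/4 = -4
  S[B,B] = ((1.4)·(1.4) + (1.4)·(1.4) + (-0.6)·(-0.6) + (1.4)·(1.4) + (-3.6)·(-3.6)) / 4 = 19.2/4 = 4.8

S is symmetric (S[j,i] = S[i,j]). Assembling:

S = [[7.5, -4],
 [-4, 4.8]]


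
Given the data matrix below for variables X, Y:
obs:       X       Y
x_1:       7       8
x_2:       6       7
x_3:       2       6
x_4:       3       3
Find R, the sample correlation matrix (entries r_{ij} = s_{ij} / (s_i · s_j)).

Step 1 — column means:
  mean(X) = (7 + 6 + 2 + 3) / 4 = 18/4 = 4.5
  mean(Y) = (8 + 7 + 6 + 3) / 4 = 24/4 = 6

Step 2 — sample variances and covariances s[i,j] = (1/(n-1)) · Σ_k (x_{k,i} - mean_i) · (x_{k,j} - mean_j), with n-1 = 3:
  s[X,X] = ((2.5)·(2.5) + (1.5)·(1.5) + (-2.5)·(-2.5) + (-1.5)·(-1.5)) / 3 = 17/3 = 5.6667
  s[X,Y] = ((2.5)·(2) + (1.5)·(1) + (-2.5)·(0) + (-1.5)·(-3)) / 3 = 11/3 = 3.6667
  s[Y,Y] = ((2)·(2) + (1)·(1) + (0)·(0) + (-3)·(-3)) / 3 = 14/3 = 4.6667
  Sample standard deviations s_i = √(s[i,i]):
  s(X) = √(5.6667) = 2.3805
  s(Y) = √(4.6667) = 2.1602

Step 3 — r_{ij} = s_{ij} / (s_i · s_j):
  r[X,X] = 1 (diagonal).
  r[X,Y] = 3.6667 / (2.3805 · 2.1602) = 3.6667 / 5.1424 = 0.713
  r[Y,Y] = 1 (diagonal).

R is symmetric with unit diagonal. Assembling:

R = [[1, 0.713],
 [0.713, 1]]


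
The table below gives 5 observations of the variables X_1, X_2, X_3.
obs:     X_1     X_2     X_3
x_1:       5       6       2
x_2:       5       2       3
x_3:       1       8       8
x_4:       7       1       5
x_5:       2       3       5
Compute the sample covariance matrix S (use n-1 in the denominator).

Step 1 — column means:
  mean(X_1) = (5 + 5 + 1 + 7 + 2) / 5 = 20/5 = 4
  mean(X_2) = (6 + 2 + 8 + 1 + 3) / 5 = 20/5 = 4
  mean(X_3) = (2 + 3 + 8 + 5 + 5) / 5 = 23/5 = 4.6

Step 2 — sample covariance S[i,j] = (1/(n-1)) · Σ_k (x_{k,i} - mean_i) · (x_{k,j} - mean_j), with n-1 = 4.
  S[X_1,X_1] = ((1)·(1) + (1)·(1) + (-3)·(-3) + (3)·(3) + (-2)·(-2)) / 4 = 24/4 = 6
  S[X_1,X_2] = ((1)·(2) + (1)·(-2) + (-3)·(4) + (3)·(-3) + (-2)·(-1)) / 4 = -19/4 = -4.75
  S[X_1,X_3] = ((1)·(-2.6) + (1)·(-1.6) + (-3)·(3.4) + (3)·(0.4) + (-2)·(0.4)) / 4 = -14/4 = -3.5
  S[X_2,X_2] = ((2)·(2) + (-2)·(-2) + (4)·(4) + (-3)·(-3) + (-1)·(-1)) / 4 = 34/4 = 8.5
  S[X_2,X_3] = ((2)·(-2.6) + (-2)·(-1.6) + (4)·(3.4) + (-3)·(0.4) + (-1)·(0.4)) / 4 = 10/4 = 2.5
  S[X_3,X_3] = ((-2.6)·(-2.6) + (-1.6)·(-1.6) + (3.4)·(3.4) + (0.4)·(0.4) + (0.4)·(0.4)) / 4 = 21.2/4 = 5.3

S is symmetric (S[j,i] = S[i,j]). Assembling:

S = [[6, -4.75, -3.5],
 [-4.75, 8.5, 2.5],
 [-3.5, 2.5, 5.3]]


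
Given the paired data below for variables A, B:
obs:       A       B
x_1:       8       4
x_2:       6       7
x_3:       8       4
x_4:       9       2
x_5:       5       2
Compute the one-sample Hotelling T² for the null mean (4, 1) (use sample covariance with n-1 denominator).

Step 1 — sample mean vector:
  mean(A) = (8 + 6 + 8 + 9 + 5) / 5 = 36/5 = 7.2
  mean(B) = (4 + 7 + 4 + 2 + 2) / 5 = 19/5 = 3.8
  x̄ = (7.2, 3.8),  deviation x̄ - mu_0 = (7.2, 3.8) - (4, 1) = (3.2, 2.8).

Step 2 — sample covariance matrix, S[i,j] = (1/(n-1)) · Σ_k (x_{k,i} - mean_i) · (x_{k,j} - mean_j), divisor n-1 = 4:
  S[A,A] = ((0.8)·(0.8) + (-1.2)·(-1.2) + (0.8)·(0.8) + (1.8)·(1.8) + (-2.2)·(-2.2)) / 4 = 10.8/4 = 2.7
  S[A,B] = ((0.8)·(0.2) + (-1.2)·(3.2) + (0.8)·(0.2) + (1.8)·(-1.8) + (-2.2)·(-1.8)) / 4 = -2.8/4 = -0.7
  S[B,B] = ((0.2)·(0.2) + (3.2)·(3.2) + (0.2)·(0.2) + (-1.8)·(-1.8) + (-1.8)·(-1.8)) / 4 = 16.8/4 = 4.2
  S = [[2.7, -0.7],
 [-0.7, 4.2]].

Step 3 — invert S. det(S) = 2.7·4.2 - (-0.7)² = 10.85.
  S^{-1} = (1/det) · [[d, -b], [-b, a]] = [[0.3871, 0.0645],
 [0.0645, 0.2488]].

Step 4 — quadratic form (x̄ - mu_0)^T · S^{-1} · (x̄ - mu_0):
  S^{-1} · (x̄ - mu_0) = (1.4194, 0.9032),
  (x̄ - mu_0)^T · [...] = (3.2)·(1.4194) + (2.8)·(0.9032) = 7.071.

Step 5 — scale by n: T² = 5 · 7.071 = 35.3548.

T² ≈ 35.3548


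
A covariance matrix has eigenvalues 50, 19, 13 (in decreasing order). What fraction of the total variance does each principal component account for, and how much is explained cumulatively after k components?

Step 1 — total variance = trace(Sigma) = Σ λ_i = 50 + 19 + 13 = 82.

Step 2 — fraction explained by component i = λ_i / Σ λ:
  PC1: 50/82 = 0.6098
  PC2: 19/82 = 0.2317
  PC3: 13/82 = 0.1585

Step 3 — cumulative fraction after k components = (λ_1 + ... + λ_k) / Σ λ:
  k = 1: 50/82 = 0.6098
  k = 2: (50 + 19)/82 = 69/82 = 0.8415
  k = 3: (50 + 19 + 13)/82 = 82/82 = 1

Summary (fraction, with percent):

explained: PC1 0.6098 (60.98%), PC2 0.2317 (23.17%), PC3 0.1585 (15.85%);  cumulative: 0.6098, 0.8415, 1


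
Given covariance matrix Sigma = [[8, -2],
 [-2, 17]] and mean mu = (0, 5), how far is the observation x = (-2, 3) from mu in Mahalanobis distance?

Step 1 — centre the observation: (x - mu) = (-2, -2).

Step 2 — invert Sigma. det(Sigma) = 8·17 - (-2)² = 132.
  Sigma^{-1} = (1/det) · [[d, -b], [-b, a]] = [[0.1288, 0.0152],
 [0.0152, 0.0606]].

Step 3 — form the quadratic (x - mu)^T · Sigma^{-1} · (x - mu):
  Sigma^{-1} · (x - mu) = (-0.2879, -0.1515).
  (x - mu)^T · [Sigma^{-1} · (x - mu)] = (-2)·(-0.2879) + (-2)·(-0.1515) = 0.8788.

Step 4 — take square root: d = √(0.8788) ≈ 0.9374.

d(x, mu) = √(0.8788) ≈ 0.9374


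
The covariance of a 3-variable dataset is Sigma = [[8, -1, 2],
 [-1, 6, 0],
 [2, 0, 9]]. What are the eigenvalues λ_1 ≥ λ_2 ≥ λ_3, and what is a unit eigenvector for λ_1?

Step 1 — characteristic polynomial p(λ) = det(λI - Sigma) = λ³ - tr·λ² + c_1·λ - det, where tr = trace, c_1 = sum of the principal 2×2 minors, det = det(Sigma):
  tr = 8 + 6 + 9 = 23,
  c_1 = (8·6 - (-1)²) + (8·9 - (2)²) + (6·9 - (0)²) = 47 + 68 + 54 = 169,
  det = 8·(6·9 - (0)²) - (-1)·((-1)·9 - (0)·(2)) + (2)·((-1)·(0) - 6·(2)) = 8·(54) - (-1)·(-9) + (2)·(-12) = 399.
  So p(λ) = λ³ - 23λ² + 169λ - 399.
Step 2 — look for an integer root (rational root theorem: any rational root is an integer divisor of 399). Testing λ = 7:
  p(7) = 343 - 1127 + 1183 - 399 = 0  ✓
  Dividing out (λ - 7): p(λ) = (λ - 7)(λ² - 16λ + 57).
Step 3 — remaining eigenvalues from the quadratic λ² - 16λ + 57 = 0:
  Δ = 16² - 4·57 = 256 - 228 = 28,  λ = (16 ± √28)/2 = (16 ± 5.2915)/2 ≈ 10.6458 or 5.3542.
  Sorted: λ_1 = 10.6458,  λ_2 = 7,  λ_3 = 5.3542  (check: sum = 23 = tr ✓).

Step 4 — unit eigenvector for λ_1 ≈ 10.6458: v spans the null space of (Sigma - λ_1 I), whose rows are
  r_1 = (-2.6458, -1, 2),  r_2 = (-1, -4.6458, 0),  r_3 = (2, 0, -1.6458).
  v is orthogonal to every row, so take v ∝ r_1 × r_2 = ((-1)·(0) - (2)·(-4.6458), (2)·(-1) - (-2.6458)·(0), (-2.6458)·(-4.6458) - (-1)·(-1)) ≈ (9.2915, -2, 11.2915).
  Let u = (9.2915, -2, 11.2915).
  ||u|| = √((9.2915)² + (-2)² + (11.2915)²) = √(217.8301) ≈ 14.7591,  v_1 = u/||u|| ≈ (0.6295, -0.1355, 0.7651) (||v_1|| = 1).

λ_1 = 10.6458,  λ_2 = 7,  λ_3 = 5.3542;  v_1 ≈ (0.6295, -0.1355, 0.7651)


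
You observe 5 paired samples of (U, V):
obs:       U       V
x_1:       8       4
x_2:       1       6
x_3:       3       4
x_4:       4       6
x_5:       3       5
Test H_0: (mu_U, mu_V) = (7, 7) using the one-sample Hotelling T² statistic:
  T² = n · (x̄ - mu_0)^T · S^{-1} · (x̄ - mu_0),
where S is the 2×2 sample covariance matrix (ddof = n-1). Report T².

Step 1 — sample mean vector:
  mean(U) = (8 + 1 + 3 + 4 + 3) / 5 = 19/5 = 3.8
  mean(V) = (4 + 6 + 4 + 6 + 5) / 5 = 25/5 = 5
  x̄ = (3.8, 5),  deviation x̄ - mu_0 = (3.8, 5) - (7, 7) = (-3.2, -2).

Step 2 — sample covariance matrix, S[i,j] = (1/(n-1)) · Σ_k (x_{k,i} - mean_i) · (x_{k,j} - mean_j), divisor n-1 = 4:
  S[U,U] = ((4.2)·(4.2) + (-2.8)·(-2.8) + (-0.8)·(-0.8) + (0.2)·(0.2) + (-0.8)·(-0.8)) / 4 = 26.8/4 = 6.7
  S[U,V] = ((4.2)·(-1) + (-2.8)·(1) + (-0.8)·(-1) + (0.2)·(1) + (-0.8)·(0)) / 4 = -6/4 = -1.5
  S[V,V] = ((-1)·(-1) + (1)·(1) + (-1)·(-1) + (1)·(1) + (0)·(0)) / 4 = 4/4 = 1
  S = [[6.7, -1.5],
 [-1.5, 1]].

Step 3 — invert S. det(S) = 6.7·1 - (-1.5)² = 4.45.
  S^{-1} = (1/det) · [[d, -b], [-b, a]] = [[0.2247, 0.3371],
 [0.3371, 1.5056]].

Step 4 — quadratic form (x̄ - mu_0)^T · S^{-1} · (x̄ - mu_0):
  S^{-1} · (x̄ - mu_0) = (-1.3933, -4.0899),
  (x̄ - mu_0)^T · [...] = (-3.2)·(-1.3933) + (-2)·(-4.0899) = 12.6382.

Step 5 — scale by n: T² = 5 · 12.6382 = 63.191.

T² ≈ 63.191
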